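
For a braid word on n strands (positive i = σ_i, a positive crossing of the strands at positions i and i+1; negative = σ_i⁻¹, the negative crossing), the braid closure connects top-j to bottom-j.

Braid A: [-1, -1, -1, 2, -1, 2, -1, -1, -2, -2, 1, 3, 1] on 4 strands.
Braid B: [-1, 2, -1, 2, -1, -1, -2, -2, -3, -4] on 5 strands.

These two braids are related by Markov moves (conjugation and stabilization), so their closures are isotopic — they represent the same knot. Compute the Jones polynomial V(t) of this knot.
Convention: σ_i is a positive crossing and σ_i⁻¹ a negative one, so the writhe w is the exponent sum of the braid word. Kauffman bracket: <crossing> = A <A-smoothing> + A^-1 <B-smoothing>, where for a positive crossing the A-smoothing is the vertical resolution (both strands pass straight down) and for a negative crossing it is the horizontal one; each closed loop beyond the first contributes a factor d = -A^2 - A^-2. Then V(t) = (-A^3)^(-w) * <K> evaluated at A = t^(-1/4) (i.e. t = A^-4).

Markov-equivalent braids have isotopic closures, hence identical knot invariants. Strip the Markov moves from each word to reach a common short braid β, then compute V(t) once on β.
Braid A: s1^-1 s1^-1 s1^-1 s2 s1^-1 s2 s1^-1 s1^-1 s2^-1 s2^-1 s1 s3 s1 on 4 strands reduces by inverse Markov moves (closure unchanged at each step):
  Deconjugate: the word is γ·β·γ⁻¹ with γ = s1^-1 (prefix) and γ⁻¹ = s1 (suffix); strip both.
  Destabilize: the word has the form β·s3 where s3 occurs only as the final letter (β ∈ B_3); drop it and the last strand → 3 strands.
  Deconjugate: the word is γ·β·γ⁻¹ with γ = s1^-1 (prefix) and γ⁻¹ = s1 (suffix); strip both.
Reduced to β = s1^-1 s2 s1^-1 s2 s1^-1 s1^-1 s2^-1 s2^-1 on 3 strands, 8 crossings.
Braid B: s1^-1 s2 s1^-1 s2 s1^-1 s1^-1 s2^-1 s2^-1 s3^-1 s4^-1 on 5 strands reduces by inverse Markov moves (closure unchanged at each step):
  Destabilize: the word has the form β·s4^-1 where s4^-1 occurs only as the final letter (β ∈ B_4); drop it and the last strand → 4 strands.
  Destabilize: the word has the form β·s3^-1 where s3^-1 occurs only as the final letter (β ∈ B_3); drop it and the last strand → 3 strands.
Reduced to β = s1^-1 s2 s1^-1 s2 s1^-1 s1^-1 s2^-1 s2^-1 on 3 strands, 8 crossings.
Both give the same β = s1^-1 s2 s1^-1 s2 s1^-1 s1^-1 s2^-1 s2^-1 on 3 strands, so one state sum suffices:
Braid: s1^-1 s2 s1^-1 s2 s1^-1 s1^-1 s2^-1 s2^-1 on 3 strands, 8 crossings.
Writhe w = (#positive) - (#negative) = 2 - 6 = -4.
State-sum expansion of <K>. There are 2^8 = 256 states.
For each crossing: s=0 is the vertical smoothing, s=1 horizontal. Crossing k contributes A^(sign_k * (1 - 2*s_k)); loop factor d = -A^2 - A^-2.
Tabulate the states by total A-exponent and number of loops L (A-exp: L × count):
  A^8: L=5 ×1
  A^6: L=4 ×8
  A^4: L=3 ×26, L=5 ×2
  A^2: L=2 ×41, L=4 ×15
  A^0: L=1 ×26, L=3 ×43, L=5 ×1
  A^-2: L=2 ×47, L=4 ×9
  A^-4: L=1 ×11, L=3 ×16, L=5 ×1
  A^-6: L=2 ×6, L=4 ×2
  A^-8: L=3 ×1
Each group contributes A^e * Σ count * d^(L-1):
Powers of d = -A^2 - A^-2: d^2 = A^4 + 2 + A^-4; d^3 = -A^6 - 3*A^2 - 3*A^-2 - A^-6; d^4 = A^8 + 4*A^4 + 6 + 4*A^-4 + A^-8.
  A^8 * (d^4) = A^16 + 4*A^12 + 6*A^8 + 4*A^4 + 1
  A^6 * (8*d^3) = -8*A^12 - 24*A^8 - 24*A^4 - 8
  A^4 * (26*d^2 + 2*d^4) = 2*A^12 + 34*A^8 + 64*A^4 + 34 + 2*A^-4
  A^2 * (41*d + 15*d^3) = -15*A^8 - 86*A^4 - 86 - 15*A^-4
  A^0 * (26 + 43*d^2 + d^4) = A^8 + 47*A^4 + 118 + 47*A^-4 + A^-8
  A^-2 * (47*d + 9*d^3) = -9*A^4 - 74 - 74*A^-4 - 9*A^-8
  A^-4 * (11 + 16*d^2 + d^4) = A^4 + 20 + 49*A^-4 + 20*A^-8 + A^-12
  A^-6 * (6*d + 2*d^3) = -2 - 12*A^-4 - 12*A^-8 - 2*A^-12
  A^-8 * (d^2) = A^-4 + 2*A^-8 + A^-12
Summing the groups: <K> = A^16 - 2*A^12 + 2*A^8 - 3*A^4 + 3 - 2*A^-4 + 2*A^-8
Normalise by the writhe: (-A^3)^(-w) = (-A^3)^(4) = A^12, so f(A) = A^12 * <K> = A^28 - 2*A^24 + 2*A^20 - 3*A^16 + 3*A^12 - 2*A^8 + 2*A^4.
Substitute A = t^(-1/4), i.e. A^e → t^(-e/4): V(t) = 2*t^-1 - 2*t^-2 + 3*t^-3 - 3*t^-4 + 2*t^-5 - 2*t^-6 + t^-7

Answer: 2*t^-1 - 2*t^-2 + 3*t^-3 - 3*t^-4 + 2*t^-5 - 2*t^-6 + t^-7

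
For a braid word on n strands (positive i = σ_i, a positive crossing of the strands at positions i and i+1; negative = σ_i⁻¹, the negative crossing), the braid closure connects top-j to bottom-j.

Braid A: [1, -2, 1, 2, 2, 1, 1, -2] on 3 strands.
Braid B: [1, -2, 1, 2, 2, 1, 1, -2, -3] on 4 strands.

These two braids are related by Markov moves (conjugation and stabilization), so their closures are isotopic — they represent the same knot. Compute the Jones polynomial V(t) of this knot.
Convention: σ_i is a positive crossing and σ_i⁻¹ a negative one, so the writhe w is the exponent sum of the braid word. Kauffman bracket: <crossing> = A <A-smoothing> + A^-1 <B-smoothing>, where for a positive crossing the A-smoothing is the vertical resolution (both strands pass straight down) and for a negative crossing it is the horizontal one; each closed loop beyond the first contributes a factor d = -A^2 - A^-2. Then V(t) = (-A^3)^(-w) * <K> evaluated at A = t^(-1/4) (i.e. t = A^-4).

t^7 - 2*t^6 + 2*t^5 - 3*t^4 + 3*t^3 - 2*t^2 + 2*t

Derivation:
Markov-equivalent braids have isotopic closures, hence identical knot invariants. Strip the Markov moves from each word to reach a common short braid β, then compute V(t) once on β.
Braid A: s1 s2^-1 s1 s2 s2 s1 s1 s2^-1 on 3 strands has no conjugating prefix/suffix or stabilization to strip; take β = s1 s2^-1 s1 s2 s2 s1 s1 s2^-1.
Braid B: s1 s2^-1 s1 s2 s2 s1 s1 s2^-1 s3^-1 on 4 strands reduces by inverse Markov moves (closure unchanged at each step):
  Destabilize: the word has the form β·s3^-1 where s3^-1 occurs only as the final letter (β ∈ B_3); drop it and the last strand → 3 strands.
Reduced to β = s1 s2^-1 s1 s2 s2 s1 s1 s2^-1 on 3 strands, 8 crossings.
Both give the same β = s1 s2^-1 s1 s2 s2 s1 s1 s2^-1 on 3 strands, so one state sum suffices:
Braid: s1 s2^-1 s1 s2 s2 s1 s1 s2^-1 on 3 strands, 8 crossings.
Writhe w = (#positive) - (#negative) = 6 - 2 = 4.
Computing the Kauffman bracket via state sum. There are 2^8 = 256 states.
Each crossing splits two ways (0=vertical, 1=horizontal). The state's weight is A^(#A-smoothings - #B-smoothings) * d^(loops - 1).
Tabulate the states by total A-exponent and number of loops L (A-exp: L × count):
  A^8: L=3 ×1
  A^6: L=2 ×6, L=4 ×2
  A^4: L=1 ×11, L=3 ×16, L=5 ×1
  A^2: L=2 ×47, L=4 ×9
  A^0: L=1 ×26, L=3 ×43, L=5 ×1
  A^-2: L=2 ×41, L=4 ×15
  A^-4: L=3 ×26, L=5 ×2
  A^-6: L=4 ×8
  A^-8: L=5 ×1
Each group contributes A^e * Σ count * d^(L-1):
Powers of d = -A^2 - A^-2: d^2 = A^4 + 2 + A^-4; d^3 = -A^6 - 3*A^2 - 3*A^-2 - A^-6; d^4 = A^8 + 4*A^4 + 6 + 4*A^-4 + A^-8.
  A^8 * (d^2) = A^12 + 2*A^8 + A^4
  A^6 * (6*d + 2*d^3) = -2*A^12 - 12*A^8 - 12*A^4 - 2
  A^4 * (11 + 16*d^2 + d^4) = A^12 + 20*A^8 + 49*A^4 + 20 + A^-4
  A^2 * (47*d + 9*d^3) = -9*A^8 - 74*A^4 - 74 - 9*A^-4
  A^0 * (26 + 43*d^2 + d^4) = A^8 + 47*A^4 + 118 + 47*A^-4 + A^-8
  A^-2 * (41*d + 15*d^3) = -15*A^4 - 86 - 86*A^-4 - 15*A^-8
  A^-4 * (26*d^2 + 2*d^4) = 2*A^4 + 34 + 64*A^-4 + 34*A^-8 + 2*A^-12
  A^-6 * (8*d^3) = -8 - 24*A^-4 - 24*A^-8 - 8*A^-12
  A^-8 * (d^4) = 1 + 4*A^-4 + 6*A^-8 + 4*A^-12 + A^-16
Summing the groups: <K> = 2*A^8 - 2*A^4 + 3 - 3*A^-4 + 2*A^-8 - 2*A^-12 + A^-16
Normalise by the writhe: (-A^3)^(-w) = (-A^3)^(-4) = A^-12, so f(A) = A^-12 * <K> = 2*A^-4 - 2*A^-8 + 3*A^-12 - 3*A^-16 + 2*A^-20 - 2*A^-24 + A^-28.
Substitute A = t^(-1/4), i.e. A^e → t^(-e/4): V(t) = t^7 - 2*t^6 + 2*t^5 - 3*t^4 + 3*t^3 - 2*t^2 + 2*t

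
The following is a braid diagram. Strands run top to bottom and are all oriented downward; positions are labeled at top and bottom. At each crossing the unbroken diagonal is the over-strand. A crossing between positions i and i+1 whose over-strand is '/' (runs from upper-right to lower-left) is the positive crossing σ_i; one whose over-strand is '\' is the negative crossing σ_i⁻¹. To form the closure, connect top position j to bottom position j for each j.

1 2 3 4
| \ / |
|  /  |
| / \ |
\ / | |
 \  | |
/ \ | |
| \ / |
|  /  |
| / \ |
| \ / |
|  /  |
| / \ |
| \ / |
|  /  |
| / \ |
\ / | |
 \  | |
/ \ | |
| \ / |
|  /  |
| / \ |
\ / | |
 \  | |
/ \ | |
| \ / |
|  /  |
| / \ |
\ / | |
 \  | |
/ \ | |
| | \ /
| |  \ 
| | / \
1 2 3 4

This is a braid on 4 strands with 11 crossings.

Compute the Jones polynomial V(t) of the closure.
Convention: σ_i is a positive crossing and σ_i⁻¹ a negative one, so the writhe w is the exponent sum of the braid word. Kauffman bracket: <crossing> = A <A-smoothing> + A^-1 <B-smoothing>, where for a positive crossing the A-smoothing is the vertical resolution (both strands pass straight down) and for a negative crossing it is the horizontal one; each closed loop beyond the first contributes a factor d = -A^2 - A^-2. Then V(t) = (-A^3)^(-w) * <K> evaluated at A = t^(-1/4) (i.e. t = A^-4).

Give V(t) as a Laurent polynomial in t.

t^7 - 4*t^6 + 7*t^5 - 11*t^4 + 14*t^3 - 14*t^2 + 14*t - 10 + 7*t^-1 - 4*t^-2 + t^-3

Derivation:
Reading the diagram top to bottom ('/'-over between positions i,i+1 = s_i, '\'-over = s_i^-1): braid word = s2 s1^-1 s2 s2 s2 s1^-1 s2 s1^-1 s2 s1^-1 s3^-1.
The presented braid s2 s1^-1 s2 s2 s2 s1^-1 s2 s1^-1 s2 s1^-1 s3^-1 on 4 strands reduces by inverse Markov moves (closure unchanged at each step):
  Destabilize: the word has the form β·s3^-1 where s3^-1 occurs only as the final letter (β ∈ B_3); drop it and the last strand → 3 strands.
Reduced to β = s2 s1^-1 s2 s2 s2 s1^-1 s2 s1^-1 s2 s1^-1 on 3 strands, 10 crossings.
Compute on β:
Braid: s2 s1^-1 s2 s2 s2 s1^-1 s2 s1^-1 s2 s1^-1 on 3 strands, 10 crossings.
Writhe w = (#positive) - (#negative) = 6 - 4 = 2.
Enumerate smoothing states for the bracket polynomial. There are 2^10 = 1024 states.
Smooth each crossing (0=||, 1=⌣⌢); contribution A^(Σ sign_k(1-2s_k)) * d^(L-1).
Tabulate the states by total A-exponent and number of loops L (A-exp: L × count):
  A^10: L=5 ×1
  A^8: L=4 ×10
  A^6: L=3 ×42, L=5 ×3
  A^4: L=2 ×90, L=4 ×29, L=6 ×1
  A^2: L=1 ×87, L=3 ×110, L=5 ×13
  A^0: L=2 ×179, L=4 ×71, L=6 ×2
  A^-2: L=3 ×187, L=5 ×23
  A^-4: L=4 ×117, L=6 ×3
  A^-6: L=5 ×45
  A^-8: L=6 ×10
  A^-10: L=7 ×1
Each group contributes A^e * Σ count * d^(L-1):
Powers of d = -A^2 - A^-2: d^2 = A^4 + 2 + A^-4; d^3 = -A^6 - 3*A^2 - 3*A^-2 - A^-6; d^4 = A^8 + 4*A^4 + 6 + 4*A^-4 + A^-8; d^5 = -A^10 - 5*A^6 - 10*A^2 - 10*A^-2 - 5*A^-6 - A^-10; d^6 = A^12 + 6*A^8 + 15*A^4 + 20 + 15*A^-4 + 6*A^-8 + A^-12.
  A^10 * (d^4) = A^18 + 4*A^14 + 6*A^10 + 4*A^6 + A^2
  A^8 * (10*d^3) = -10*A^14 - 30*A^10 - 30*A^6 - 10*A^2
  A^6 * (42*d^2 + 3*d^4) = 3*A^14 + 54*A^10 + 102*A^6 + 54*A^2 + 3*A^-2
  A^4 * (90*d + 29*d^3 + d^5) = -A^14 - 34*A^10 - 187*A^6 - 187*A^2 - 34*A^-2 - A^-6
  A^2 * (87 + 110*d^2 + 13*d^4) = 13*A^10 + 162*A^6 + 385*A^2 + 162*A^-2 + 13*A^-6
  A^0 * (179*d + 71*d^3 + 2*d^5) = -2*A^10 - 81*A^6 - 412*A^2 - 412*A^-2 - 81*A^-6 - 2*A^-10
  A^-2 * (187*d^2 + 23*d^4) = 23*A^6 + 279*A^2 + 512*A^-2 + 279*A^-6 + 23*A^-10
  A^-4 * (117*d^3 + 3*d^5) = -3*A^6 - 132*A^2 - 381*A^-2 - 381*A^-6 - 132*A^-10 - 3*A^-14
  A^-6 * (45*d^4) = 45*A^2 + 180*A^-2 + 270*A^-6 + 180*A^-10 + 45*A^-14
  A^-8 * (10*d^5) = -10*A^2 - 50*A^-2 - 100*A^-6 - 100*A^-10 - 50*A^-14 - 10*A^-18
  A^-10 * (d^6) = A^2 + 6*A^-2 + 15*A^-6 + 20*A^-10 + 15*A^-14 + 6*A^-18 + A^-22
Summing the groups: <K> = A^18 - 4*A^14 + 7*A^10 - 10*A^6 + 14*A^2 - 14*A^-2 + 14*A^-6 - 11*A^-10 + 7*A^-14 - 4*A^-18 + A^-22
Normalise by the writhe: (-A^3)^(-w) = (-A^3)^(-2) = A^-6, so f(A) = A^-6 * <K> = A^12 - 4*A^8 + 7*A^4 - 10 + 14*A^-4 - 14*A^-8 + 14*A^-12 - 11*A^-16 + 7*A^-20 - 4*A^-24 + A^-28.
Substitute A = t^(-1/4), i.e. A^e → t^(-e/4): V(t) = t^7 - 4*t^6 + 7*t^5 - 11*t^4 + 14*t^3 - 14*t^2 + 14*t - 10 + 7*t^-1 - 4*t^-2 + t^-3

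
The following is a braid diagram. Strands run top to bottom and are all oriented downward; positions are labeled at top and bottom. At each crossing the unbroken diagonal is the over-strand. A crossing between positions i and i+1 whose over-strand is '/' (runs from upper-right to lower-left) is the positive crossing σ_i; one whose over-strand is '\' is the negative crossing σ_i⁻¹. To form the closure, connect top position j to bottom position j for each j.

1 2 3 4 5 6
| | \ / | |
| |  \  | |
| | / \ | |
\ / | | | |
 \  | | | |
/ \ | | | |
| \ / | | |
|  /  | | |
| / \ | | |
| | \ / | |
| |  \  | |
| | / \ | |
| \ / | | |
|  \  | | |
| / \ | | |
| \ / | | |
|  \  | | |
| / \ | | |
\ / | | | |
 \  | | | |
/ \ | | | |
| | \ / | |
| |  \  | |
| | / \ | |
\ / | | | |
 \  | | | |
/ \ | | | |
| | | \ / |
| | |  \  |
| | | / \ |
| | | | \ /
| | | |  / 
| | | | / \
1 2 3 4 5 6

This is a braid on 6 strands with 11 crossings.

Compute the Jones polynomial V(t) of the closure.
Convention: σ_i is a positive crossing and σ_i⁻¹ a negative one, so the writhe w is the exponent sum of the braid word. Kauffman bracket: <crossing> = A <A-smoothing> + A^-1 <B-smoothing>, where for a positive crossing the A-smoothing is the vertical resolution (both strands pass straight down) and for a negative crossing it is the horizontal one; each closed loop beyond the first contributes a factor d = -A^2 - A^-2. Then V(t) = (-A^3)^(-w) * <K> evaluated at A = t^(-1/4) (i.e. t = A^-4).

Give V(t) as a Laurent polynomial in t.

Reading the diagram top to bottom ('/'-over between positions i,i+1 = s_i, '\'-over = s_i^-1): braid word = s3^-1 s1^-1 s2 s3^-1 s2^-1 s2^-1 s1^-1 s3^-1 s1^-1 s4^-1 s5.
The presented braid s3^-1 s1^-1 s2 s3^-1 s2^-1 s2^-1 s1^-1 s3^-1 s1^-1 s4^-1 s5 on 6 strands reduces by inverse Markov moves (closure unchanged at each step):
  Destabilize: the word has the form β·s5 where s5 occurs only as the final letter (β ∈ B_5); drop it and the last strand → 5 strands.
  Destabilize: the word has the form β·s4^-1 where s4^-1 occurs only as the final letter (β ∈ B_4); drop it and the last strand → 4 strands.
Reduced to β = s3^-1 s1^-1 s2 s3^-1 s2^-1 s2^-1 s1^-1 s3^-1 s1^-1 on 4 strands, 9 crossings.
Compute on β:
Braid: s3^-1 s1^-1 s2 s3^-1 s2^-1 s2^-1 s1^-1 s3^-1 s1^-1 on 4 strands, 9 crossings.
Writhe w = (#positive) - (#negative) = 1 - 8 = -7.
State-sum expansion of <K>. There are 2^9 = 512 states.
Smooth each crossing (0=||, 1=⌣⌢); contribution A^(Σ sign_k(1-2s_k)) * d^(L-1).
Tabulate the states by total A-exponent and number of loops L (A-exp: L × count):
  A^9: L=6 ×1
  A^7: L=5 ×9
  A^5: L=4 ×34, L=6 ×2
  A^3: L=3 ×67, L=5 ×17
  A^1: L=2 ×69, L=4 ×56, L=6 ×1
  A^-1: L=1 ×30, L=3 ×88, L=5 ×8
  A^-3: L=2 ×61, L=4 ×23
  A^-5: L=1 ×9, L=3 ×26, L=5 ×1
  A^-7: L=2 ×6, L=4 ×3
  A^-9: L=3 ×1
Each group contributes A^e * Σ count * d^(L-1):
Powers of d = -A^2 - A^-2: d^2 = A^4 + 2 + A^-4; d^3 = -A^6 - 3*A^2 - 3*A^-2 - A^-6; d^4 = A^8 + 4*A^4 + 6 + 4*A^-4 + A^-8; d^5 = -A^10 - 5*A^6 - 10*A^2 - 10*A^-2 - 5*A^-6 - A^-10.
  A^9 * (d^5) = -A^19 - 5*A^15 - 10*A^11 - 10*A^7 - 5*A^3 - A^-1
  A^7 * (9*d^4) = 9*A^15 + 36*A^11 + 54*A^7 + 36*A^3 + 9*A^-1
  A^5 * (34*d^3 + 2*d^5) = -2*A^15 - 44*A^11 - 122*A^7 - 122*A^3 - 44*A^-1 - 2*A^-5
  A^3 * (67*d^2 + 17*d^4) = 17*A^11 + 135*A^7 + 236*A^3 + 135*A^-1 + 17*A^-5
  A^1 * (69*d + 56*d^3 + d^5) = -A^11 - 61*A^7 - 247*A^3 - 247*A^-1 - 61*A^-5 - A^-9
  A^-1 * (30 + 88*d^2 + 8*d^4) = 8*A^7 + 120*A^3 + 254*A^-1 + 120*A^-5 + 8*A^-9
  A^-3 * (61*d + 23*d^3) = -23*A^3 - 130*A^-1 - 130*A^-5 - 23*A^-9
  A^-5 * (9 + 26*d^2 + d^4) = A^3 + 30*A^-1 + 67*A^-5 + 30*A^-9 + A^-13
  A^-7 * (6*d + 3*d^3) = -3*A^-1 - 15*A^-5 - 15*A^-9 - 3*A^-13
  A^-9 * (d^2) = A^-5 + 2*A^-9 + A^-13
Summing the groups: <K> = -A^19 + 2*A^15 - 2*A^11 + 4*A^7 - 4*A^3 + 3*A^-1 - 3*A^-5 + A^-9 - A^-13
Normalise by the writhe: (-A^3)^(-w) = (-A^3)^(7) = -A^21, so f(A) = -A^21 * <K> = A^40 - 2*A^36 + 2*A^32 - 4*A^28 + 4*A^24 - 3*A^20 + 3*A^16 - A^12 + A^8.
Substitute A = t^(-1/4), i.e. A^e → t^(-e/4): V(t) = t^-2 - t^-3 + 3*t^-4 - 3*t^-5 + 4*t^-6 - 4*t^-7 + 2*t^-8 - 2*t^-9 + t^-10

Answer: t^-2 - t^-3 + 3*t^-4 - 3*t^-5 + 4*t^-6 - 4*t^-7 + 2*t^-8 - 2*t^-9 + t^-10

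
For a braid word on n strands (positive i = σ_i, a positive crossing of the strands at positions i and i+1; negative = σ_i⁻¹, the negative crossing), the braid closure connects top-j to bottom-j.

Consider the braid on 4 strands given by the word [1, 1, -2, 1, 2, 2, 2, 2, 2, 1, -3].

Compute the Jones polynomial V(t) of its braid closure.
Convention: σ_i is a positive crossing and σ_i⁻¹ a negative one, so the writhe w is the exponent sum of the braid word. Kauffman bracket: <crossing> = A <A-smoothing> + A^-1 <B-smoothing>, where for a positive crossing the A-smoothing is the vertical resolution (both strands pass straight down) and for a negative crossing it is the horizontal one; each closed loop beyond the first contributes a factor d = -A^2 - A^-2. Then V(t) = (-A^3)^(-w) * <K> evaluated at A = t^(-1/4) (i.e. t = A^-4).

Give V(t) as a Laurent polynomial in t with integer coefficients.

-t^12 + 2*t^11 - 4*t^10 + 5*t^9 - 5*t^8 + 5*t^7 - 4*t^6 + 3*t^5 - t^4 + t^3

Derivation:
The presented braid s1 s1 s2^-1 s1 s2 s2 s2 s2 s2 s1 s3^-1 on 4 strands reduces by inverse Markov moves (closure unchanged at each step):
  Destabilize: the word has the form β·s3^-1 where s3^-1 occurs only as the final letter (β ∈ B_3); drop it and the last strand → 3 strands.
Reduced to β = s1 s1 s2^-1 s1 s2 s2 s2 s2 s2 s1 on 3 strands, 10 crossings.
Compute on β:
Braid: s1 s1 s2^-1 s1 s2 s2 s2 s2 s2 s1 on 3 strands, 10 crossings.
Writhe w = (#positive) - (#negative) = 9 - 1 = 8.
Computing the Kauffman bracket via state sum. There are 2^10 = 1024 states.
For each crossing: s=0 is the vertical smoothing, s=1 horizontal. Crossing k contributes A^(sign_k * (1 - 2*s_k)); loop factor d = -A^2 - A^-2.
Tabulate the states by total A-exponent and number of loops L (A-exp: L × count):
  A^10: L=2 ×1
  A^8: L=1 ×4, L=3 ×6
  A^6: L=2 ×35, L=4 ×10
  A^4: L=1 ×35, L=3 ×75, L=5 ×10
  A^2: L=2 ×115, L=4 ×90, L=6 ×5
  A^0: L=3 ×185, L=5 ×66, L=7 ×1
  A^-2: L=4 ×180, L=6 ×30
  A^-4: L=5 ×112, L=7 ×8
  A^-6: L=6 ×44, L=8 ×1
  A^-8: L=7 ×10
  A^-10: L=8 ×1
Each group contributes A^e * Σ count * d^(L-1):
Powers of d = -A^2 - A^-2: d^2 = A^4 + 2 + A^-4; d^3 = -A^6 - 3*A^2 - 3*A^-2 - A^-6; d^4 = A^8 + 4*A^4 + 6 + 4*A^-4 + A^-8; d^5 = -A^10 - 5*A^6 - 10*A^2 - 10*A^-2 - 5*A^-6 - A^-10; d^6 = A^12 + 6*A^8 + 15*A^4 + 20 + 15*A^-4 + 6*A^-8 + A^-12; d^7 = -A^14 - 7*A^10 - 21*A^6 - 35*A^2 - 35*A^-2 - 21*A^-6 - 7*A^-10 - A^-14.
  A^10 * (d) = -A^12 - A^8
  A^8 * (4 + 6*d^2) = 6*A^12 + 16*A^8 + 6*A^4
  A^6 * (35*d + 10*d^3) = -10*A^12 - 65*A^8 - 65*A^4 - 10
  A^4 * (35 + 75*d^2 + 10*d^4) = 10*A^12 + 115*A^8 + 245*A^4 + 115 + 10*A^-4
  A^2 * (115*d + 90*d^3 + 5*d^5) = -5*A^12 - 115*A^8 - 435*A^4 - 435 - 115*A^-4 - 5*A^-8
  A^0 * (185*d^2 + 66*d^4 + d^6) = A^12 + 72*A^8 + 464*A^4 + 786 + 464*A^-4 + 72*A^-8 + A^-12
  A^-2 * (180*d^3 + 30*d^5) = -30*A^8 - 330*A^4 - 840 - 840*A^-4 - 330*A^-8 - 30*A^-12
  A^-4 * (112*d^4 + 8*d^6) = 8*A^8 + 160*A^4 + 568 + 832*A^-4 + 568*A^-8 + 160*A^-12 + 8*A^-16
  A^-6 * (44*d^5 + d^7) = -A^8 - 51*A^4 - 241 - 475*A^-4 - 475*A^-8 - 241*A^-12 - 51*A^-16 - A^-20
  A^-8 * (10*d^6) = 10*A^4 + 60 + 150*A^-4 + 200*A^-8 + 150*A^-12 + 60*A^-16 + 10*A^-20
  A^-10 * (d^7) = -A^4 - 7 - 21*A^-4 - 35*A^-8 - 35*A^-12 - 21*A^-16 - 7*A^-20 - A^-24
Summing the groups: <K> = A^12 - A^8 + 3*A^4 - 4 + 5*A^-4 - 5*A^-8 + 5*A^-12 - 4*A^-16 + 2*A^-20 - A^-24
Normalise by the writhe: (-A^3)^(-w) = (-A^3)^(-8) = A^-24, so f(A) = A^-24 * <K> = A^-12 - A^-16 + 3*A^-20 - 4*A^-24 + 5*A^-28 - 5*A^-32 + 5*A^-36 - 4*A^-40 + 2*A^-44 - A^-48.
Substitute A = t^(-1/4), i.e. A^e → t^(-e/4): V(t) = -t^12 + 2*t^11 - 4*t^10 + 5*t^9 - 5*t^8 + 5*t^7 - 4*t^6 + 3*t^5 - t^4 + t^3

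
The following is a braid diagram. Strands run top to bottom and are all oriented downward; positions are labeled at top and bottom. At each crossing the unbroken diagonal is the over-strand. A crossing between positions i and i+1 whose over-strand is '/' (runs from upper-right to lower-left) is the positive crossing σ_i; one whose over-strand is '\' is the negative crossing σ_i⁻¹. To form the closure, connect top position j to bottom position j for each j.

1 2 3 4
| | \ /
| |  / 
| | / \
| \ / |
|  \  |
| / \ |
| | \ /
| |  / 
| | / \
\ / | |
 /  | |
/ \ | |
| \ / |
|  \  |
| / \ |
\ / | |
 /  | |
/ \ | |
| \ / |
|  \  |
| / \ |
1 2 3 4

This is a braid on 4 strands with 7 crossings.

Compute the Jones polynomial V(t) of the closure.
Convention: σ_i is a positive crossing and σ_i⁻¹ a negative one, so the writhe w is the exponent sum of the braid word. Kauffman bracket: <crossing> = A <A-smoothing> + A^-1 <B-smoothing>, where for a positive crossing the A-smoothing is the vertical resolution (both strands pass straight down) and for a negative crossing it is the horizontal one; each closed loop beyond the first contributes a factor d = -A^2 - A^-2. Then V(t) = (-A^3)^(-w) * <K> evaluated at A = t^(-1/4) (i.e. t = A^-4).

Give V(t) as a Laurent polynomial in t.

t^4 - 2*t^3 + 3*t^2 - 4*t + 4 - 3*t^-1 + 3*t^-2 - t^-3

Derivation:
Reading the diagram top to bottom ('/'-over between positions i,i+1 = s_i, '\'-over = s_i^-1): braid word = s3 s2^-1 s3 s1 s2^-1 s1 s2^-1.
Braid: s3 s2^-1 s3 s1 s2^-1 s1 s2^-1 on 4 strands, 7 crossings.
Writhe w = (#positive) - (#negative) = 4 - 3 = 1.
Computing the Kauffman bracket via state sum. There are 2^7 = 128 states.
Each crossing splits two ways (0=vertical, 1=horizontal). The state's weight is A^(#A-smoothings - #B-smoothings) * d^(loops - 1).
Tabulate the states by total A-exponent and number of loops L (A-exp: L × count):
  A^7: L=5 ×1
  A^5: L=4 ×7
  A^3: L=3 ×21
  A^1: L=2 ×32, L=4 ×3
  A^-1: L=1 ×21, L=3 ×14
  A^-3: L=2 ×19, L=4 ×2
  A^-5: L=3 ×7
  A^-7: L=4 ×1
Each group contributes A^e * Σ count * d^(L-1):
Powers of d = -A^2 - A^-2: d^2 = A^4 + 2 + A^-4; d^3 = -A^6 - 3*A^2 - 3*A^-2 - A^-6; d^4 = A^8 + 4*A^4 + 6 + 4*A^-4 + A^-8.
  A^7 * (d^4) = A^15 + 4*A^11 + 6*A^7 + 4*A^3 + A^-1
  A^5 * (7*d^3) = -7*A^11 - 21*A^7 - 21*A^3 - 7*A^-1
  A^3 * (21*d^2) = 21*A^7 + 42*A^3 + 21*A^-1
  A^1 * (32*d + 3*d^3) = -3*A^7 - 41*A^3 - 41*A^-1 - 3*A^-5
  A^-1 * (21 + 14*d^2) = 14*A^3 + 49*A^-1 + 14*A^-5
  A^-3 * (19*d + 2*d^3) = -2*A^3 - 25*A^-1 - 25*A^-5 - 2*A^-9
  A^-5 * (7*d^2) = 7*A^-1 + 14*A^-5 + 7*A^-9
  A^-7 * (d^3) = -A^-1 - 3*A^-5 - 3*A^-9 - A^-13
Summing the groups: <K> = A^15 - 3*A^11 + 3*A^7 - 4*A^3 + 4*A^-1 - 3*A^-5 + 2*A^-9 - A^-13
Normalise by the writhe: (-A^3)^(-w) = (-A^3)^(-1) = -A^-3, so f(A) = -A^-3 * <K> = -A^12 + 3*A^8 - 3*A^4 + 4 - 4*A^-4 + 3*A^-8 - 2*A^-12 + A^-16.
Substitute A = t^(-1/4), i.e. A^e → t^(-e/4): V(t) = t^4 - 2*t^3 + 3*t^2 - 4*t + 4 - 3*t^-1 + 3*t^-2 - t^-3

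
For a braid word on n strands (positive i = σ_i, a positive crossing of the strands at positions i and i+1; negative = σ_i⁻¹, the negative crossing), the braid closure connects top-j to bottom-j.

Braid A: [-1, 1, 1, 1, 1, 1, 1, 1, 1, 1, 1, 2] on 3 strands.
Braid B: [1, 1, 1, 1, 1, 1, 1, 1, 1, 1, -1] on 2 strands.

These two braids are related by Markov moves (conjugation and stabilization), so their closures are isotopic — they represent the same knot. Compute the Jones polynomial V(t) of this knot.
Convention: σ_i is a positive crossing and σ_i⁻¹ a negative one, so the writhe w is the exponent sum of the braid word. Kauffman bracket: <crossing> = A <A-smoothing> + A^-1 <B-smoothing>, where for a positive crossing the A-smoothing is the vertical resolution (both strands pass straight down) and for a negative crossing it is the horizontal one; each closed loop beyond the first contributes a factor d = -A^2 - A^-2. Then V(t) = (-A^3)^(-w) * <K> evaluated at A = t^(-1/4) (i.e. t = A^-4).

Markov-equivalent braids have isotopic closures, hence identical knot invariants. Strip the Markov moves from each word to reach a common short braid β, then compute V(t) once on β.
Braid A: s1^-1 s1 s1 s1 s1 s1 s1 s1 s1 s1 s1 s2 on 3 strands reduces by inverse Markov moves (closure unchanged at each step):
  Destabilize: the word has the form β·s2 where s2 occurs only as the final letter (β ∈ B_2); drop it and the last strand → 2 strands.
  Deconjugate: the word is γ·β·γ⁻¹ with γ = s1^-1 (prefix) and γ⁻¹ = s1 (suffix); strip both.
Reduced to β = s1 s1 s1 s1 s1 s1 s1 s1 s1 on 2 strands, 9 crossings.
Braid B: s1 s1 s1 s1 s1 s1 s1 s1 s1 s1 s1^-1 on 2 strands reduces by inverse Markov moves (closure unchanged at each step):
  Deconjugate: the word is γ·β·γ⁻¹ with γ = s1 (prefix) and γ⁻¹ = s1^-1 (suffix); strip both.
Reduced to β = s1 s1 s1 s1 s1 s1 s1 s1 s1 on 2 strands, 9 crossings.
Both give the same β = s1 s1 s1 s1 s1 s1 s1 s1 s1 on 2 strands, so one state sum suffices:
Braid: s1 s1 s1 s1 s1 s1 s1 s1 s1 on 2 strands, 9 crossings.
Writhe w = (#positive) - (#negative) = 9 - 0 = 9.
Enumerate smoothing states for the bracket polynomial. There are 2^9 = 512 states.
For each crossing: s=0 is the vertical smoothing, s=1 horizontal. Crossing k contributes A^(sign_k * (1 - 2*s_k)); loop factor d = -A^2 - A^-2.
Tabulate the states by total A-exponent and number of loops L (A-exp: L × count):
  A^9: L=2 ×1
  A^7: L=1 ×9
  A^5: L=2 ×36
  A^3: L=3 ×84
  A^1: L=4 ×126
  A^-1: L=5 ×126
  A^-3: L=6 ×84
  A^-5: L=7 ×36
  A^-7: L=8 ×9
  A^-9: L=9 ×1
Each group contributes A^e * Σ count * d^(L-1):
Powers of d = -A^2 - A^-2: d^2 = A^4 + 2 + A^-4; d^3 = -A^6 - 3*A^2 - 3*A^-2 - A^-6; d^4 = A^8 + 4*A^4 + 6 + 4*A^-4 + A^-8; d^5 = -A^10 - 5*A^6 - 10*A^2 - 10*A^-2 - 5*A^-6 - A^-10; d^6 = A^12 + 6*A^8 + 15*A^4 + 20 + 15*A^-4 + 6*A^-8 + A^-12; d^7 = -A^14 - 7*A^10 - 21*A^6 - 35*A^2 - 35*A^-2 - 21*A^-6 - 7*A^-10 - A^-14; d^8 = A^16 + 8*A^12 + 28*A^8 + 56*A^4 + 70 + 56*A^-4 + 28*A^-8 + 8*A^-12 + A^-16.
  A^9 * (d) = -A^11 - A^7
  A^7 * (9) = 9*A^7
  A^5 * (36*d) = -36*A^7 - 36*A^3
  A^3 * (84*d^2) = 84*A^7 + 168*A^3 + 84*A^-1
  A^1 * (126*d^3) = -126*A^7 - 378*A^3 - 378*A^-1 - 126*A^-5
  A^-1 * (126*d^4) = 126*A^7 + 504*A^3 + 756*A^-1 + 504*A^-5 + 126*A^-9
  A^-3 * (84*d^5) = -84*A^7 - 420*A^3 - 840*A^-1 - 840*A^-5 - 420*A^-9 - 84*A^-13
  A^-5 * (36*d^6) = 36*A^7 + 216*A^3 + 540*A^-1 + 720*A^-5 + 540*A^-9 + 216*A^-13 + 36*A^-17
  A^-7 * (9*d^7) = -9*A^7 - 63*A^3 - 189*A^-1 - 315*A^-5 - 315*A^-9 - 189*A^-13 - 63*A^-17 - 9*A^-21
  A^-9 * (d^8) = A^7 + 8*A^3 + 28*A^-1 + 56*A^-5 + 70*A^-9 + 56*A^-13 + 28*A^-17 + 8*A^-21 + A^-25
Summing the groups: <K> = -A^11 - A^3 + A^-1 - A^-5 + A^-9 - A^-13 + A^-17 - A^-21 + A^-25
Normalise by the writhe: (-A^3)^(-w) = (-A^3)^(-9) = -A^-27, so f(A) = -A^-27 * <K> = A^-16 + A^-24 - A^-28 + A^-32 - A^-36 + A^-40 - A^-44 + A^-48 - A^-52.
Substitute A = t^(-1/4), i.e. A^e → t^(-e/4): V(t) = -t^13 + t^12 - t^11 + t^10 - t^9 + t^8 - t^7 + t^6 + t^4

Answer: -t^13 + t^12 - t^11 + t^10 - t^9 + t^8 - t^7 + t^6 + t^4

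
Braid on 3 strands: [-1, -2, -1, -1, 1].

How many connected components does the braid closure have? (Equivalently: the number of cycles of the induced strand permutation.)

Track the strand permutation on 3 strands, starting from identity.
  step 1: s1^-1 swaps positions 1,2 -> [2 1 3]
  step 2: s2^-1 swaps positions 2,3 -> [2 3 1]
  step 3: s1^-1 swaps positions 1,2 -> [3 2 1]
  step 4: s1^-1 swaps positions 1,2 -> [2 3 1]
  step 5: s1 swaps positions 1,2 -> [3 2 1]
Final permutation (position -> original strand): [3 2 1]
Closure components = cycle count of this permutation = 2.

Answer: 2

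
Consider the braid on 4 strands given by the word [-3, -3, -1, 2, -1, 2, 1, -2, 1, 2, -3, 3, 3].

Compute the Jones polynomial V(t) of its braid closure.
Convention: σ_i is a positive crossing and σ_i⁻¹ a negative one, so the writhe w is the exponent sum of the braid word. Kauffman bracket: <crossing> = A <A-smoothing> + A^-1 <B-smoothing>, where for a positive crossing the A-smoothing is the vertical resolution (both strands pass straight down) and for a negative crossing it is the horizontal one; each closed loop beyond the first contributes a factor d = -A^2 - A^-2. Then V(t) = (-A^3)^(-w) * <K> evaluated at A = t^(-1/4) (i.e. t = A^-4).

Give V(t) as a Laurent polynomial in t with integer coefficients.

The presented braid s3^-1 s3^-1 s1^-1 s2 s1^-1 s2 s1 s2^-1 s1 s2 s3^-1 s3 s3 on 4 strands reduces by inverse Markov moves (closure unchanged at each step):
  Deconjugate: the word is γ·β·γ⁻¹ with γ = s3^-1 s3^-1 (prefix) and γ⁻¹ = s3 s3 (suffix); strip both.
  Destabilize: the word has the form β·s3^-1 where s3^-1 occurs only as the final letter (β ∈ B_3); drop it and the last strand → 3 strands.
Reduced to β = s1^-1 s2 s1^-1 s2 s1 s2^-1 s1 s2 on 3 strands, 8 crossings.
Compute on β:
Braid: s1^-1 s2 s1^-1 s2 s1 s2^-1 s1 s2 on 3 strands, 8 crossings.
Writhe w = (#positive) - (#negative) = 5 - 3 = 2.
Computing the Kauffman bracket via state sum. There are 2^8 = 256 states.
Smooth each crossing (0=||, 1=⌣⌢); contribution A^(Σ sign_k(1-2s_k)) * d^(L-1).
Tabulate the states by total A-exponent and number of loops L (A-exp: L × count):
  A^8: L=2 ×1
  A^6: L=1 ×3, L=3 ×5
  A^4: L=2 ×22, L=4 ×6
  A^2: L=1 ×18, L=3 ×37, L=5 ×1
  A^0: L=2 ×58, L=4 ×12
  A^-2: L=1 ×24, L=3 ×31, L=5 ×1
  A^-4: L=2 ×23, L=4 ×5
  A^-6: L=3 ×8
  A^-8: L=4 ×1
Each group contributes A^e * Σ count * d^(L-1):
Powers of d = -A^2 - A^-2: d^2 = A^4 + 2 + A^-4; d^3 = -A^6 - 3*A^2 - 3*A^-2 - A^-6; d^4 = A^8 + 4*A^4 + 6 + 4*A^-4 + A^-8.
  A^8 * (d) = -A^10 - A^6
  A^6 * (3 + 5*d^2) = 5*A^10 + 13*A^6 + 5*A^2
  A^4 * (22*d + 6*d^3) = -6*A^10 - 40*A^6 - 40*A^2 - 6*A^-2
  A^2 * (18 + 37*d^2 + d^4) = A^10 + 41*A^6 + 98*A^2 + 41*A^-2 + A^-6
  A^0 * (58*d + 12*d^3) = -12*A^6 - 94*A^2 - 94*A^-2 - 12*A^-6
  A^-2 * (24 + 31*d^2 + d^4) = A^6 + 35*A^2 + 92*A^-2 + 35*A^-6 + A^-10
  A^-4 * (23*d + 5*d^3) = -5*A^2 - 38*A^-2 - 38*A^-6 - 5*A^-10
  A^-6 * (8*d^2) = 8*A^-2 + 16*A^-6 + 8*A^-10
  A^-8 * (d^3) = -A^-2 - 3*A^-6 - 3*A^-10 - A^-14
Summing the groups: <K> = -A^10 + 2*A^6 - A^2 + 2*A^-2 - A^-6 + A^-10 - A^-14
Normalise by the writhe: (-A^3)^(-w) = (-A^3)^(-2) = A^-6, so f(A) = A^-6 * <K> = -A^4 + 2 - A^-4 + 2*A^-8 - A^-12 + A^-16 - A^-20.
Substitute A = t^(-1/4), i.e. A^e → t^(-e/4): V(t) = -t^5 + t^4 - t^3 + 2*t^2 - t + 2 - t^-1

Answer: -t^5 + t^4 - t^3 + 2*t^2 - t + 2 - t^-1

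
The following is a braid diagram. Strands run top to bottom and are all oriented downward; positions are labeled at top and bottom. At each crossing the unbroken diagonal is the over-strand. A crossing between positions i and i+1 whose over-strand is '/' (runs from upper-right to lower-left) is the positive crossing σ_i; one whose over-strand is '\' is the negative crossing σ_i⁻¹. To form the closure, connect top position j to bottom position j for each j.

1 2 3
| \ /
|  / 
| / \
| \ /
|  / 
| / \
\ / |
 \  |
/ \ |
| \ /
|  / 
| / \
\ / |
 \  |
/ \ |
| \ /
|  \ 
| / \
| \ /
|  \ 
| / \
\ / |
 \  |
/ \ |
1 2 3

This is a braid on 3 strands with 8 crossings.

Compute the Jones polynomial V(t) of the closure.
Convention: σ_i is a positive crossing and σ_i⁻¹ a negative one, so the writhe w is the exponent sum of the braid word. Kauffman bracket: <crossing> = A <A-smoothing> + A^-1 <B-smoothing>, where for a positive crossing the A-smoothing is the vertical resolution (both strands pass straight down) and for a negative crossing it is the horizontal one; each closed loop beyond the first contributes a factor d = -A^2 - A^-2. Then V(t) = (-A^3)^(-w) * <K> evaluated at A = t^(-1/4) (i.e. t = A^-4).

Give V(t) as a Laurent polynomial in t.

-t + 2 - t^-1 + 2*t^-2 - t^-3 + t^-4 - t^-5

Derivation:
Reading the diagram top to bottom ('/'-over between positions i,i+1 = s_i, '\'-over = s_i^-1): braid word = s2 s2 s1^-1 s2 s1^-1 s2^-1 s2^-1 s1^-1.
Braid: s2 s2 s1^-1 s2 s1^-1 s2^-1 s2^-1 s1^-1 on 3 strands, 8 crossings.
Writhe w = (#positive) - (#negative) = 3 - 5 = -2.
State-sum expansion of <K>. There are 2^8 = 256 states.
Each crossing splits two ways (0=vertical, 1=horizontal). The state's weight is A^(#A-smoothings - #B-smoothings) * d^(loops - 1).
Tabulate the states by total A-exponent and number of loops L (A-exp: L × count):
  A^8: L=4 ×1
  A^6: L=3 ×8
  A^4: L=2 ×23, L=4 ×5
  A^2: L=1 ×22, L=3 ×33, L=5 ×1
  A^0: L=2 ×52, L=4 ×18
  A^-2: L=1 ×13, L=3 ×37, L=5 ×6
  A^-4: L=2 ×14, L=4 ×13, L=6 ×1
  A^-6: L=3 ×6, L=5 ×2
  A^-8: L=4 ×1
Each group contributes A^e * Σ count * d^(L-1):
Powers of d = -A^2 - A^-2: d^2 = A^4 + 2 + A^-4; d^3 = -A^6 - 3*A^2 - 3*A^-2 - A^-6; d^4 = A^8 + 4*A^4 + 6 + 4*A^-4 + A^-8; d^5 = -A^10 - 5*A^6 - 10*A^2 - 10*A^-2 - 5*A^-6 - A^-10.
  A^8 * (d^3) = -A^14 - 3*A^10 - 3*A^6 - A^2
  A^6 * (8*d^2) = 8*A^10 + 16*A^6 + 8*A^2
  A^4 * (23*d + 5*d^3) = -5*A^10 - 38*A^6 - 38*A^2 - 5*A^-2
  A^2 * (22 + 33*d^2 + d^4) = A^10 + 37*A^6 + 94*A^2 + 37*A^-2 + A^-6
  A^0 * (52*d + 18*d^3) = -18*A^6 - 106*A^2 - 106*A^-2 - 18*A^-6
  A^-2 * (13 + 37*d^2 + 6*d^4) = 6*A^6 + 61*A^2 + 123*A^-2 + 61*A^-6 + 6*A^-10
  A^-4 * (14*d + 13*d^3 + d^5) = -A^6 - 18*A^2 - 63*A^-2 - 63*A^-6 - 18*A^-10 - A^-14
  A^-6 * (6*d^2 + 2*d^4) = 2*A^2 + 14*A^-2 + 24*A^-6 + 14*A^-10 + 2*A^-14
  A^-8 * (d^3) = -A^-2 - 3*A^-6 - 3*A^-10 - A^-14
Summing the groups: <K> = -A^14 + A^10 - A^6 + 2*A^2 - A^-2 + 2*A^-6 - A^-10
Normalise by the writhe: (-A^3)^(-w) = (-A^3)^(2) = A^6, so f(A) = A^6 * <K> = -A^20 + A^16 - A^12 + 2*A^8 - A^4 + 2 - A^-4.
Substitute A = t^(-1/4), i.e. A^e → t^(-e/4): V(t) = -t + 2 - t^-1 + 2*t^-2 - t^-3 + t^-4 - t^-5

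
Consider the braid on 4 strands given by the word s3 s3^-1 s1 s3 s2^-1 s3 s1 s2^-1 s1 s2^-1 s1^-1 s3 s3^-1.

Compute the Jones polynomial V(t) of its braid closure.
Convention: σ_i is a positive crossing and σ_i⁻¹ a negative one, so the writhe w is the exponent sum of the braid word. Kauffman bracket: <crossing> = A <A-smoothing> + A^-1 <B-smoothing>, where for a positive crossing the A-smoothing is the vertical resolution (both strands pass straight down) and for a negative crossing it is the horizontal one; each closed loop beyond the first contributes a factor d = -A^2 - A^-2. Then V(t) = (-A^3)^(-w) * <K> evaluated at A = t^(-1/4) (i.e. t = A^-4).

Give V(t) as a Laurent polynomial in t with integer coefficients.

t^4 - 2*t^3 + 3*t^2 - 4*t + 4 - 3*t^-1 + 3*t^-2 - t^-3

Derivation:
The presented braid s3 s3^-1 s1 s3 s2^-1 s3 s1 s2^-1 s1 s2^-1 s1^-1 s3 s3^-1 on 4 strands reduces by inverse Markov moves (closure unchanged at each step):
  Deconjugate: the word is γ·β·γ⁻¹ with γ = s3 s3^-1 (prefix) and γ⁻¹ = s3 s3^-1 (suffix); strip both.
  Deconjugate: the word is γ·β·γ⁻¹ with γ = s1 (prefix) and γ⁻¹ = s1^-1 (suffix); strip both.
Reduced to β = s3 s2^-1 s3 s1 s2^-1 s1 s2^-1 on 4 strands, 7 crossings.
Compute on β:
Braid: s3 s2^-1 s3 s1 s2^-1 s1 s2^-1 on 4 strands, 7 crossings.
Writhe w = (#positive) - (#negative) = 4 - 3 = 1.
Computing the Kauffman bracket via state sum. There are 2^7 = 128 states.
Each crossing splits two ways (0=vertical, 1=horizontal). The state's weight is A^(#A-smoothings - #B-smoothings) * d^(loops - 1).
Tabulate the states by total A-exponent and number of loops L (A-exp: L × count):
  A^7: L=5 ×1
  A^5: L=4 ×7
  A^3: L=3 ×21
  A^1: L=2 ×32, L=4 ×3
  A^-1: L=1 ×21, L=3 ×14
  A^-3: L=2 ×19, L=4 ×2
  A^-5: L=3 ×7
  A^-7: L=4 ×1
Each group contributes A^e * Σ count * d^(L-1):
Powers of d = -A^2 - A^-2: d^2 = A^4 + 2 + A^-4; d^3 = -A^6 - 3*A^2 - 3*A^-2 - A^-6; d^4 = A^8 + 4*A^4 + 6 + 4*A^-4 + A^-8.
  A^7 * (d^4) = A^15 + 4*A^11 + 6*A^7 + 4*A^3 + A^-1
  A^5 * (7*d^3) = -7*A^11 - 21*A^7 - 21*A^3 - 7*A^-1
  A^3 * (21*d^2) = 21*A^7 + 42*A^3 + 21*A^-1
  A^1 * (32*d + 3*d^3) = -3*A^7 - 41*A^3 - 41*A^-1 - 3*A^-5
  A^-1 * (21 + 14*d^2) = 14*A^3 + 49*A^-1 + 14*A^-5
  A^-3 * (19*d + 2*d^3) = -2*A^3 - 25*A^-1 - 25*A^-5 - 2*A^-9
  A^-5 * (7*d^2) = 7*A^-1 + 14*A^-5 + 7*A^-9
  A^-7 * (d^3) = -A^-1 - 3*A^-5 - 3*A^-9 - A^-13
Summing the groups: <K> = A^15 - 3*A^11 + 3*A^7 - 4*A^3 + 4*A^-1 - 3*A^-5 + 2*A^-9 - A^-13
Normalise by the writhe: (-A^3)^(-w) = (-A^3)^(-1) = -A^-3, so f(A) = -A^-3 * <K> = -A^12 + 3*A^8 - 3*A^4 + 4 - 4*A^-4 + 3*A^-8 - 2*A^-12 + A^-16.
Substitute A = t^(-1/4), i.e. A^e → t^(-e/4): V(t) = t^4 - 2*t^3 + 3*t^2 - 4*t + 4 - 3*t^-1 + 3*t^-2 - t^-3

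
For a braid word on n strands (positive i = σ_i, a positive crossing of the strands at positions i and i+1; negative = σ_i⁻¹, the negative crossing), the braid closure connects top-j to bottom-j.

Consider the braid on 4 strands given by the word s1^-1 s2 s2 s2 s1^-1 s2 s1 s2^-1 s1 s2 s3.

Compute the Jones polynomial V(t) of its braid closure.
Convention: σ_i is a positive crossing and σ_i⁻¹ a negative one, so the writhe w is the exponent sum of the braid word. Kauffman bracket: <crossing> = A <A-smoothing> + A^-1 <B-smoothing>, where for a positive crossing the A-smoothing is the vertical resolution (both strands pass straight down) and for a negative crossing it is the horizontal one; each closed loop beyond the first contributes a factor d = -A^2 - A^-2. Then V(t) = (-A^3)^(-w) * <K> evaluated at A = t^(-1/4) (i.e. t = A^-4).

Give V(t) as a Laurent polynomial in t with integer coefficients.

The presented braid s1^-1 s2 s2 s2 s1^-1 s2 s1 s2^-1 s1 s2 s3 on 4 strands reduces by inverse Markov moves (closure unchanged at each step):
  Destabilize: the word has the form β·s3 where s3 occurs only as the final letter (β ∈ B_3); drop it and the last strand → 3 strands.
Reduced to β = s1^-1 s2 s2 s2 s1^-1 s2 s1 s2^-1 s1 s2 on 3 strands, 10 crossings.
Compute on β:
Braid: s1^-1 s2 s2 s2 s1^-1 s2 s1 s2^-1 s1 s2 on 3 strands, 10 crossings.
Writhe w = (#positive) - (#negative) = 7 - 3 = 4.
Computing the Kauffman bracket via state sum. There are 2^10 = 1024 states.
Each crossing splits two ways (0=vertical, 1=horizontal). The state's weight is A^(#A-smoothings - #B-smoothings) * d^(loops - 1).
Tabulate the states by total A-exponent and number of loops L (A-exp: L × count):
  A^10: L=2 ×1
  A^8: L=1 ×5, L=3 ×5
  A^6: L=2 ×39, L=4 ×6
  A^4: L=1 ×34, L=3 ×85, L=5 ×1
  A^2: L=2 ×138, L=4 ×72
  A^0: L=1 ×48, L=3 ×167, L=5 ×37
  A^-2: L=2 ×91, L=4 ×109, L=6 ×10
  A^-4: L=3 ×82, L=5 ×37, L=7 ×1
  A^-6: L=4 ×40, L=6 ×5
  A^-8: L=5 ×10
  A^-10: L=6 ×1
Each group contributes A^e * Σ count * d^(L-1):
Powers of d = -A^2 - A^-2: d^2 = A^4 + 2 + A^-4; d^3 = -A^6 - 3*A^2 - 3*A^-2 - A^-6; d^4 = A^8 + 4*A^4 + 6 + 4*A^-4 + A^-8; d^5 = -A^10 - 5*A^6 - 10*A^2 - 10*A^-2 - 5*A^-6 - A^-10; d^6 = A^12 + 6*A^8 + 15*A^4 + 20 + 15*A^-4 + 6*A^-8 + A^-12.
  A^10 * (d) = -A^12 - A^8
  A^8 * (5 + 5*d^2) = 5*A^12 + 15*A^8 + 5*A^4
  A^6 * (39*d + 6*d^3) = -6*A^12 - 57*A^8 - 57*A^4 - 6
  A^4 * (34 + 85*d^2 + d^4) = A^12 + 89*A^8 + 210*A^4 + 89 + A^-4
  A^2 * (138*d + 72*d^3) = -72*A^8 - 354*A^4 - 354 - 72*A^-4
  A^0 * (48 + 167*d^2 + 37*d^4) = 37*A^8 + 315*A^4 + 604 + 315*A^-4 + 37*A^-8
  A^-2 * (91*d + 109*d^3 + 10*d^5) = -10*A^8 - 159*A^4 - 518 - 518*A^-4 - 159*A^-8 - 10*A^-12
  A^-4 * (82*d^2 + 37*d^4 + d^6) = A^8 + 43*A^4 + 245 + 406*A^-4 + 245*A^-8 + 43*A^-12 + A^-16
  A^-6 * (40*d^3 + 5*d^5) = -5*A^4 - 65 - 170*A^-4 - 170*A^-8 - 65*A^-12 - 5*A^-16
  A^-8 * (10*d^4) = 10 + 40*A^-4 + 60*A^-8 + 40*A^-12 + 10*A^-16
  A^-10 * (d^5) = -1 - 5*A^-4 - 10*A^-8 - 10*A^-12 - 5*A^-16 - A^-20
Summing the groups: <K> = -A^12 + 2*A^8 - 2*A^4 + 4 - 3*A^-4 + 3*A^-8 - 2*A^-12 + A^-16 - A^-20
Normalise by the writhe: (-A^3)^(-w) = (-A^3)^(-4) = A^-12, so f(A) = A^-12 * <K> = -1 + 2*A^-4 - 2*A^-8 + 4*A^-12 - 3*A^-16 + 3*A^-20 - 2*A^-24 + A^-28 - A^-32.
Substitute A = t^(-1/4), i.e. A^e → t^(-e/4): V(t) = -t^8 + t^7 - 2*t^6 + 3*t^5 - 3*t^4 + 4*t^3 - 2*t^2 + 2*t - 1

Answer: -t^8 + t^7 - 2*t^6 + 3*t^5 - 3*t^4 + 4*t^3 - 2*t^2 + 2*t - 1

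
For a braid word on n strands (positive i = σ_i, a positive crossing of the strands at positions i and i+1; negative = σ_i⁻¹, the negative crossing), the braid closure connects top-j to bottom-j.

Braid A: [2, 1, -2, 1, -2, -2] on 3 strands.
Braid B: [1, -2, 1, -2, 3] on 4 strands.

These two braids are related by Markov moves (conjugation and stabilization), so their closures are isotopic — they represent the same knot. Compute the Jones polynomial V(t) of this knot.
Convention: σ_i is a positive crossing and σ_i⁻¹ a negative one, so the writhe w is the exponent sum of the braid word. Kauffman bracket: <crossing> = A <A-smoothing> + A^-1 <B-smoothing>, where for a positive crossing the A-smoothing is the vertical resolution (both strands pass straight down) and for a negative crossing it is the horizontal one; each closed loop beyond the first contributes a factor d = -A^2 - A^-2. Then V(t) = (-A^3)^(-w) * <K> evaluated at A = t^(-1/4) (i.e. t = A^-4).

t^2 - t + 1 - t^-1 + t^-2

Derivation:
Markov-equivalent braids have isotopic closures, hence identical knot invariants. Strip the Markov moves from each word to reach a common short braid β, then compute V(t) once on β.
Braid A: s2 s1 s2^-1 s1 s2^-1 s2^-1 on 3 strands reduces by inverse Markov moves (closure unchanged at each step):
  Deconjugate: the word is γ·β·γ⁻¹ with γ = s2 (prefix) and γ⁻¹ = s2^-1 (suffix); strip both.
Reduced to β = s1 s2^-1 s1 s2^-1 on 3 strands, 4 crossings.
Braid B: s1 s2^-1 s1 s2^-1 s3 on 4 strands reduces by inverse Markov moves (closure unchanged at each step):
  Destabilize: the word has the form β·s3 where s3 occurs only as the final letter (β ∈ B_3); drop it and the last strand → 3 strands.
Reduced to β = s1 s2^-1 s1 s2^-1 on 3 strands, 4 crossings.
Both give the same β = s1 s2^-1 s1 s2^-1 on 3 strands, so one state sum suffices:
Braid: s1 s2^-1 s1 s2^-1 on 3 strands, 4 crossings.
Writhe w = (#positive) - (#negative) = 2 - 2 = 0.
State-sum expansion of <K>. There are 2^4 = 16 states.
Each crossing splits two ways (0=vertical, 1=horizontal). The state's weight is A^(#A-smoothings - #B-smoothings) * d^(loops - 1).
  state 0000: A-exp=+0, loops=3, term = A^0 * d^2
  state 0001: A-exp=+2, loops=2, term = A^2 * d^1
  state 0010: A-exp=-2, loops=2, term = A^-2 * d^1
  state 0011: A-exp=+0, loops=1, term = A^0 * d^0
  state 0100: A-exp=+2, loops=2, term = A^2 * d^1
  state 0101: A-exp=+4, loops=3, term = A^4 * d^2
  state 0110: A-exp=+0, loops=1, term = A^0 * d^0
  state 0111: A-exp=+2, loops=2, term = A^2 * d^1
  state 1000: A-exp=-2, loops=2, term = A^-2 * d^1
  state 1001: A-exp=+0, loops=1, term = A^0 * d^0
  state 1010: A-exp=-4, loops=3, term = A^-4 * d^2
  state 1011: A-exp=-2, loops=2, term = A^-2 * d^1
  state 1100: A-exp=+0, loops=1, term = A^0 * d^0
  state 1101: A-exp=+2, loops=2, term = A^2 * d^1
  state 1110: A-exp=-2, loops=2, term = A^-2 * d^1
  state 1111: A-exp=+0, loops=1, term = A^0 * d^0
Collect the terms by A-exponent (count of states per loop number):
Powers of d = -A^2 - A^-2: d^2 = A^4 + 2 + A^-4.
  A^4 * (d^2) = A^8 + 2*A^4 + 1
  A^2 * (4*d) = -4*A^4 - 4
  A^0 * (5 + d^2) = A^4 + 7 + A^-4
  A^-2 * (4*d) = -4 - 4*A^-4
  A^-4 * (d^2) = 1 + 2*A^-4 + A^-8
Summing the groups: <K> = A^8 - A^4 + 1 - A^-4 + A^-8
Normalise by the writhe: (-A^3)^(-w) = (-A^3)^(0) = 1, so f(A) = 1 * <K> = A^8 - A^4 + 1 - A^-4 + A^-8.
Substitute A = t^(-1/4), i.e. A^e → t^(-e/4): V(t) = t^2 - t + 1 - t^-1 + t^-2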